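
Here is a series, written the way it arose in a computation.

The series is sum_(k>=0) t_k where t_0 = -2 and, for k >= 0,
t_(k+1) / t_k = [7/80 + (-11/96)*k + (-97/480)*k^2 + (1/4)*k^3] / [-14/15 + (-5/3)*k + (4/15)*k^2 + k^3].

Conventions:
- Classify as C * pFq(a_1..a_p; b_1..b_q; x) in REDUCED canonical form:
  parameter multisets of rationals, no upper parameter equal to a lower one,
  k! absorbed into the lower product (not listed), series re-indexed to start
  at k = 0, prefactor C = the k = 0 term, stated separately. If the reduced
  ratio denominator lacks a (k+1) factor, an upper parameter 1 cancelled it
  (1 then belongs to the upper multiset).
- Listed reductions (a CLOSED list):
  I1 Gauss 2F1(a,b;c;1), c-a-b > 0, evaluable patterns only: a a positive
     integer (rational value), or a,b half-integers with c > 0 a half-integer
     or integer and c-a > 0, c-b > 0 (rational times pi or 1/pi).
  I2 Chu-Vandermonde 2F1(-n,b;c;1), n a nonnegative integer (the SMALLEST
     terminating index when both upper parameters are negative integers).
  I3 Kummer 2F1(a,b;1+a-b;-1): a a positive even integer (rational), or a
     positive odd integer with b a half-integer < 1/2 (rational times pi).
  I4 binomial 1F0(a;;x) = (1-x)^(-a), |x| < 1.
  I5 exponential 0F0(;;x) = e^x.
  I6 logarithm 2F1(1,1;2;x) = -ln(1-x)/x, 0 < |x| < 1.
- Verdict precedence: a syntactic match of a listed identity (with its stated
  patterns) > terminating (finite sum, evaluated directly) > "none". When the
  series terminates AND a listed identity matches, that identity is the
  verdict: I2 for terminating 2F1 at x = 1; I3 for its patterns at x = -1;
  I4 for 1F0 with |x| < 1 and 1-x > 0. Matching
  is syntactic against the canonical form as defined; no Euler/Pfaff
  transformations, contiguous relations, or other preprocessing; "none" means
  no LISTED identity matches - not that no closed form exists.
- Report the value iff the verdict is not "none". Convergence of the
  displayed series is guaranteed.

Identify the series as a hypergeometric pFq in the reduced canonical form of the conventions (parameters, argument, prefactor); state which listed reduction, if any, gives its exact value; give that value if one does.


Classification (C = -2): 2F1 with upper {-7/8, -3/5}, lower {-7/5}, argument x = 1/4. Verdict: none - at argument 1/4 the multisets {-7/8, -3/5} ; {-7/5} match no listed identity.

First insight: from the first term -2: the ratio is unreduced: k + 2/3 divides both sides (C = -2).
Consecutive-term ratio: r(k) = (1/4) * (k-7/8) (k-3/5) / [(k-7/5) (k+1)] - rational in k, leading ratio (1/4); with t_0 = -2, classification follows.


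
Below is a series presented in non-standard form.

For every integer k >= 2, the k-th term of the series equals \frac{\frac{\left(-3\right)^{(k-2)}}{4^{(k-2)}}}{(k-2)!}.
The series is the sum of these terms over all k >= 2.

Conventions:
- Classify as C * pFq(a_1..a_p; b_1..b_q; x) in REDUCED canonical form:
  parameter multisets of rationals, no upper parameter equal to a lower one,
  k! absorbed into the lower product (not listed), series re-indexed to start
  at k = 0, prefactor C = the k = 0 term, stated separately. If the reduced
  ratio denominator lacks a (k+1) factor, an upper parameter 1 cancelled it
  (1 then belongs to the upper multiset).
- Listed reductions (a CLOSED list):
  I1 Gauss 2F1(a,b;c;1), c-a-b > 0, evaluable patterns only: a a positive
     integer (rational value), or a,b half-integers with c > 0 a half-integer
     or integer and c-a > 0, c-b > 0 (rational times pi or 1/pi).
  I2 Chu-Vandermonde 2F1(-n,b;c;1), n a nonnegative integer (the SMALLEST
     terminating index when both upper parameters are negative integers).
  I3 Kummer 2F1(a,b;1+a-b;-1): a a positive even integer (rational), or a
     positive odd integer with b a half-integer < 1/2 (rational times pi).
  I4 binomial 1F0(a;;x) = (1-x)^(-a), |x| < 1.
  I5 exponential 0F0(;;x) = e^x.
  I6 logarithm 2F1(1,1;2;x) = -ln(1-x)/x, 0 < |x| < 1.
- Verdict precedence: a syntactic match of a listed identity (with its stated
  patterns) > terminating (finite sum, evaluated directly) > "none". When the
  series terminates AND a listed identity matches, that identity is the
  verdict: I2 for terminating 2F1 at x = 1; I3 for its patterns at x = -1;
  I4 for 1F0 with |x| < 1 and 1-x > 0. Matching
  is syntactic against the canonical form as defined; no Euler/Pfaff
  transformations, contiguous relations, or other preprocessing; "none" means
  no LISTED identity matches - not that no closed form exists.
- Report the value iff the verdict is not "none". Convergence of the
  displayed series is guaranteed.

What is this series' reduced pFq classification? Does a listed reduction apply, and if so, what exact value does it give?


Key observation: from the first term 1: the two geometric factors (C = 1, x = -3/4) combine into one argument.
Step ratio: r(k) = -\frac{3}{4} * 1 / [(k+1)] - rational in k, leading ratio -\frac{3}{4}; with t_0 = 1, classification follows.

This is 1 * 0F0(-; -; -\frac{3}{4}) in reduced canonical form. Verdict: the exponential series (I5) matches (the 0F0 exponential series at x = -\frac{3}{4}). Hence: e^{-\frac{3}{4}}.


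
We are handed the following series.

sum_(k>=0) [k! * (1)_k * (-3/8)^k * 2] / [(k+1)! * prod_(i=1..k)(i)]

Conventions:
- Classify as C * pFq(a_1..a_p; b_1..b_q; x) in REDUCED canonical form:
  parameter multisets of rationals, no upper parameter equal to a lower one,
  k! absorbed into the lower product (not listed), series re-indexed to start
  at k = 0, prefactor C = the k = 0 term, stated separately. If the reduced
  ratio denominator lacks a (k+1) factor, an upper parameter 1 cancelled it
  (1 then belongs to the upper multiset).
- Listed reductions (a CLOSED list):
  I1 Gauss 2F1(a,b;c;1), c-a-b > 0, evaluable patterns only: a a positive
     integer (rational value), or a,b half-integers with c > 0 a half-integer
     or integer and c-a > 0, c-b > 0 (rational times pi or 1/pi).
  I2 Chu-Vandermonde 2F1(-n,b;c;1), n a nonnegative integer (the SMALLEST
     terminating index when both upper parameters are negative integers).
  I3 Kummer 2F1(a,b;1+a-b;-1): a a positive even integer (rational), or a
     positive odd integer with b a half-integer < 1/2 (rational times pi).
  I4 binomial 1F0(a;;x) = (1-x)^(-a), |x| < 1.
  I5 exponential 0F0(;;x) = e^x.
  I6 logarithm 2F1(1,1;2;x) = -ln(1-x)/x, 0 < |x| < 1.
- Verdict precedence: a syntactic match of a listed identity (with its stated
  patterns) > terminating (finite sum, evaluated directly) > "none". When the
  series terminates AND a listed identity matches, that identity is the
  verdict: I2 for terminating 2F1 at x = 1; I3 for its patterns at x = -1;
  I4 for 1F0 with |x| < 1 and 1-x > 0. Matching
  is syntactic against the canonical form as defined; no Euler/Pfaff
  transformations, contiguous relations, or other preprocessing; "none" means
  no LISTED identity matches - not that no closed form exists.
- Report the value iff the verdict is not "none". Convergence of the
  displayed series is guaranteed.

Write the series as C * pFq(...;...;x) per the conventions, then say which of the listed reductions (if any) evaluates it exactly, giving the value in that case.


The tell: t_0 being 2, the denominator's factorial ratio (prefactor 2) is a lower Pochhammer.
Adjacent-term ratio: r(k) = (-3/8) * (k+1) (k+1) / [(k+2) (k+1)] - rational in k, leading ratio (-3/8); with t_0 = 2, classification follows.

Classification (C = 2): 2F1 with upper {1, 1}, lower {2}, argument x = -3/8. Verdict: the logarithmic series (I6) matches (the logarithm: parameters (1,1;2), x = -3/8). Sum: (16/3) * ln(11/8).


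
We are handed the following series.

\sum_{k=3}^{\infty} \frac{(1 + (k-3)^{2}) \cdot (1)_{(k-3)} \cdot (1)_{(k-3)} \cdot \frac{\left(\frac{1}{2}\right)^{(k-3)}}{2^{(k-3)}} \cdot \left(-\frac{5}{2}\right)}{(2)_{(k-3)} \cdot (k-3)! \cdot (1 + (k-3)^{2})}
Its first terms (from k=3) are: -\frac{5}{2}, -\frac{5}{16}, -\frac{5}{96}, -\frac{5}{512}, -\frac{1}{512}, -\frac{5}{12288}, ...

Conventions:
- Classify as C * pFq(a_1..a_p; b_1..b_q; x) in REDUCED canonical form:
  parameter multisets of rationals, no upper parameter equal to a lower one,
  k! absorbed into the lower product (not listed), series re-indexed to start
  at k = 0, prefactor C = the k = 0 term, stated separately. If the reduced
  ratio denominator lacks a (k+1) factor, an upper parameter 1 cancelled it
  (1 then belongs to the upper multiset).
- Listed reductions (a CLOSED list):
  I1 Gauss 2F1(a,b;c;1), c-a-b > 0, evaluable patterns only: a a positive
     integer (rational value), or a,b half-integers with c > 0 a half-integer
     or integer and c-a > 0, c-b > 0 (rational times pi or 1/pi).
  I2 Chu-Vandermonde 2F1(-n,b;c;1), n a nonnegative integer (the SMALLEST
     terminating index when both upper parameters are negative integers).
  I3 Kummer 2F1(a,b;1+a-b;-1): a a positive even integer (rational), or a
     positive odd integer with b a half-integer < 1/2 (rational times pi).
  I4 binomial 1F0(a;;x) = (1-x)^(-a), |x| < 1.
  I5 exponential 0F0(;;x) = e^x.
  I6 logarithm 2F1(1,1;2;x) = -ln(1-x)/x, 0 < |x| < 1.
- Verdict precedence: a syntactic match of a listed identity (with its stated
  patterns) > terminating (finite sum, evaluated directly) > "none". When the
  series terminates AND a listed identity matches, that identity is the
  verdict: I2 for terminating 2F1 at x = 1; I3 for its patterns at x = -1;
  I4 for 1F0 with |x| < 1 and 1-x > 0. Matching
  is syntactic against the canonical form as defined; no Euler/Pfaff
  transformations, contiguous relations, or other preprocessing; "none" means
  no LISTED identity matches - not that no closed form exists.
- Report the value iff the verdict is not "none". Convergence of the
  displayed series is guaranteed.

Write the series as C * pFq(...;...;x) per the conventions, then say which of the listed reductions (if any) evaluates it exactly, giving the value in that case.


Classification (C = -\frac{5}{2}): 2F1 with upper {1, 1}, lower {2}, argument x = \frac{1}{4}. Verdict at x = \frac{1}{4}: the logarithmic series (I6) matches (the logarithm: parameters (1,1;2), x = \frac{1}{4}). Its exact value is 10 \cdot \ln\left(\frac{3}{4}\right).

First insight: x = \frac{1}{4} and k^2 + 1 divides numerator and denominator alike; prefactor -5/2 after cancelling.
Consecutive-term ratio: r(k) = \frac{1}{4} * (k+1) (k+1) / [(k+2) (k+1)] - poly over poly, x = \frac{1}{4} from leading terms; C = -\frac{5}{2} at k = 0.


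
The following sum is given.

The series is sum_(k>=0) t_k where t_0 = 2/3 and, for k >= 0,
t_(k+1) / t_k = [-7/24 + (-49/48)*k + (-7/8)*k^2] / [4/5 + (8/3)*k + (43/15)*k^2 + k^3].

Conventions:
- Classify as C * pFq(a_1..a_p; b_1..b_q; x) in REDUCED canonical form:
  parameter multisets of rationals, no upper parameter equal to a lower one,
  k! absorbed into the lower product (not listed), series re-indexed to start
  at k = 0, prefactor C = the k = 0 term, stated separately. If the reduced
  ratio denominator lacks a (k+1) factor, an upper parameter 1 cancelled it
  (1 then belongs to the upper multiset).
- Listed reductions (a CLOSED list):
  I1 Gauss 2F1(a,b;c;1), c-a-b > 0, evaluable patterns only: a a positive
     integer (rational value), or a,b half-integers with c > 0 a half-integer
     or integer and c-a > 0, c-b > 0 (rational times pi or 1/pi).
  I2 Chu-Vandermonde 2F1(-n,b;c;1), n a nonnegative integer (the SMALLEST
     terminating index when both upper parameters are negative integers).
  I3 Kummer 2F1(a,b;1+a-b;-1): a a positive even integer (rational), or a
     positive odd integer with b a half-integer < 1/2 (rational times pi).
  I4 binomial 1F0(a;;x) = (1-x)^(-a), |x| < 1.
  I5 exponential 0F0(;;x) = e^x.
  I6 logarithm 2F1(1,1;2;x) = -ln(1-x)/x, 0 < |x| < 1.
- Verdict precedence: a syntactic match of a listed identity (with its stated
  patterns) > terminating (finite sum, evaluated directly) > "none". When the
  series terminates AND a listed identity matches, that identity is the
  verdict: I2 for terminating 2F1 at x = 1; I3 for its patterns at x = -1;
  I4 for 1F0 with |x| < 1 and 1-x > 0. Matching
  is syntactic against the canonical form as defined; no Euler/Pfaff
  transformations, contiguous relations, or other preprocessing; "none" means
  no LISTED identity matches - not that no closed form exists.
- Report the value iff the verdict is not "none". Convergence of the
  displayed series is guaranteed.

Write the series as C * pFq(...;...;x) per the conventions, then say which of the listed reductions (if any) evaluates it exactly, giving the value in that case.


First insight: t_0 being 2/3, cancel k + 2/3 from the displayed ratio first; then C = 2/3.
Term ratio: r(k) = (-7/8) * (k+1/2) / [(k+6/5) (k+1)] - rational; roots negated = parameters, x = (-7/8), C = 2/3.

Canonical form: C = 2/3 times 1F1 with upper {1/2}, lower {6/5}, x = -7/8. Verdict: none (x = -7/8): each listed identity misses the multisets {1/2} ; {6/5}.


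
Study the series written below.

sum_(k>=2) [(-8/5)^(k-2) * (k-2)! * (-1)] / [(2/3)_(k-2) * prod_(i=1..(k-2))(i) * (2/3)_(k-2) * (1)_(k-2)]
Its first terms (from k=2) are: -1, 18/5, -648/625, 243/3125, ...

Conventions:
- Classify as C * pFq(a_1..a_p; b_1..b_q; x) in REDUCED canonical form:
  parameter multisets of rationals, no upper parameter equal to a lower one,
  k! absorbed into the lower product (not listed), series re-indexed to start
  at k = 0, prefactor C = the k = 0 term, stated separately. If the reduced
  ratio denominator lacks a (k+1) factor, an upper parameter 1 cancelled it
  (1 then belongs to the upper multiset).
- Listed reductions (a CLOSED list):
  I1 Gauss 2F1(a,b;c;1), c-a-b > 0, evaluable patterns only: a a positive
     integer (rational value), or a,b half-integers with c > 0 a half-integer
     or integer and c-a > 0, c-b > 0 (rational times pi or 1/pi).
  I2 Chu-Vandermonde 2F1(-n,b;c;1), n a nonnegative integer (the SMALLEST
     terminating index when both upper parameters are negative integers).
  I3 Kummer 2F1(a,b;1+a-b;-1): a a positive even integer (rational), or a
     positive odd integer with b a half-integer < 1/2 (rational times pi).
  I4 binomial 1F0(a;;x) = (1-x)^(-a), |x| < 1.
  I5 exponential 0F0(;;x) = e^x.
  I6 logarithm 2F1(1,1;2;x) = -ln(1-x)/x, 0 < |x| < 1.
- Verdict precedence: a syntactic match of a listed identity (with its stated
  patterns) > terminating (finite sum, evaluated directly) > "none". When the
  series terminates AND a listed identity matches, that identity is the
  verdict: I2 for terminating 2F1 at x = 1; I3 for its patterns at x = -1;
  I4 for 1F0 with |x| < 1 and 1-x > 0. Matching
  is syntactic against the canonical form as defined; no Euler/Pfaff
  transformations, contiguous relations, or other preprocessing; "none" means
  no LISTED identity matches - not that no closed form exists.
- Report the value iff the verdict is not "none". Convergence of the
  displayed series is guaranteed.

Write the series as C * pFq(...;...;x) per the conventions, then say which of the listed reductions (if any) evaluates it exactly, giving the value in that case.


Prefactor -1, argument -8/5: 0F2 with upper {-} over lower {2/3, 2/3}. Verdict: none - this 0F2 at x = -8/5 matches no listed pattern, and upper {-} holds no stopper.

The tell: from the first term -1: (1)_k (prefactor -1) is k! itself.
Term ratio: r(k) = (-8/5) * 1 / [(k+2/3) (k+2/3) (k+1)] - poly over poly, x = (-8/5) from leading terms; C = -1 at k = 0.


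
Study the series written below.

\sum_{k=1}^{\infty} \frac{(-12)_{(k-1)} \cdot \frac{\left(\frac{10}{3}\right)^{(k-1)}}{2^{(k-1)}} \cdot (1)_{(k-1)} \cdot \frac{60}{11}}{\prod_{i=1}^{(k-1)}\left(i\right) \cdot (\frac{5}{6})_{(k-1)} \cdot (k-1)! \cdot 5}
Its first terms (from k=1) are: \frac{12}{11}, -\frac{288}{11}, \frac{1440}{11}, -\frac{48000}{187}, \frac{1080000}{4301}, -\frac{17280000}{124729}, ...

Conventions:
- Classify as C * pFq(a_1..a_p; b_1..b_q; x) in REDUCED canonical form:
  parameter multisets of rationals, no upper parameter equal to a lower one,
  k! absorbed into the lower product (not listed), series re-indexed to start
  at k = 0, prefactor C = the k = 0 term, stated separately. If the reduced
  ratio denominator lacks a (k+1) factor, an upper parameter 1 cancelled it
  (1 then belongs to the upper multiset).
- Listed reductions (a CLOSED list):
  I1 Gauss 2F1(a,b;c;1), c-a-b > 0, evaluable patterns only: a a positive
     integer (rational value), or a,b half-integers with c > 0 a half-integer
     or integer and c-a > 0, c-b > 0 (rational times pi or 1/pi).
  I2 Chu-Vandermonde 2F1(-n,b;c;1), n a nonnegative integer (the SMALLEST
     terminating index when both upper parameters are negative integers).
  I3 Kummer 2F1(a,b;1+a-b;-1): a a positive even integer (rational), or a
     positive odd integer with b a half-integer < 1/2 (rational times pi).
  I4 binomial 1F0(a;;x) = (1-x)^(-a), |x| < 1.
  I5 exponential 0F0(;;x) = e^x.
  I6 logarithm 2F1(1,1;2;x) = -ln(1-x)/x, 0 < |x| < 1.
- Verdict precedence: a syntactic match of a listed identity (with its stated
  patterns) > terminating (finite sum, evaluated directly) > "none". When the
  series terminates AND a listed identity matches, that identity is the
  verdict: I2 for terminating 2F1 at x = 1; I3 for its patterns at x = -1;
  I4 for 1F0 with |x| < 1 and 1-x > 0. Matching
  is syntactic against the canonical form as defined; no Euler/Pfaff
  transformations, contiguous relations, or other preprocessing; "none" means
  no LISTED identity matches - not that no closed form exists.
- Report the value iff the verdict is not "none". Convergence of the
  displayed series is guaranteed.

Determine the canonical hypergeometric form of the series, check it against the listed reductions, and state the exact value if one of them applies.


Classification (C = \frac{12}{11}): 1F1 with upper {-12}, lower {\frac{5}{6}}, argument x = \frac{5}{3}. Verdict: terminating - upper -12 stops the sum at k = 12; the 13 terms are added exactly. Its exact value is -\frac{775234061237796}{1302823566515471}.

Key step: t_0 = \frac{12}{11} here, and the constant factors (prefactor 12/11) combine into one prefactor.
Consecutive-term ratio: r(k) = \frac{5}{3} * (k-12) / [(k+\frac{5}{6}) (k+1)] - poly over poly, x = \frac{5}{3} from leading terms; C = \frac{12}{11} at k = 0.


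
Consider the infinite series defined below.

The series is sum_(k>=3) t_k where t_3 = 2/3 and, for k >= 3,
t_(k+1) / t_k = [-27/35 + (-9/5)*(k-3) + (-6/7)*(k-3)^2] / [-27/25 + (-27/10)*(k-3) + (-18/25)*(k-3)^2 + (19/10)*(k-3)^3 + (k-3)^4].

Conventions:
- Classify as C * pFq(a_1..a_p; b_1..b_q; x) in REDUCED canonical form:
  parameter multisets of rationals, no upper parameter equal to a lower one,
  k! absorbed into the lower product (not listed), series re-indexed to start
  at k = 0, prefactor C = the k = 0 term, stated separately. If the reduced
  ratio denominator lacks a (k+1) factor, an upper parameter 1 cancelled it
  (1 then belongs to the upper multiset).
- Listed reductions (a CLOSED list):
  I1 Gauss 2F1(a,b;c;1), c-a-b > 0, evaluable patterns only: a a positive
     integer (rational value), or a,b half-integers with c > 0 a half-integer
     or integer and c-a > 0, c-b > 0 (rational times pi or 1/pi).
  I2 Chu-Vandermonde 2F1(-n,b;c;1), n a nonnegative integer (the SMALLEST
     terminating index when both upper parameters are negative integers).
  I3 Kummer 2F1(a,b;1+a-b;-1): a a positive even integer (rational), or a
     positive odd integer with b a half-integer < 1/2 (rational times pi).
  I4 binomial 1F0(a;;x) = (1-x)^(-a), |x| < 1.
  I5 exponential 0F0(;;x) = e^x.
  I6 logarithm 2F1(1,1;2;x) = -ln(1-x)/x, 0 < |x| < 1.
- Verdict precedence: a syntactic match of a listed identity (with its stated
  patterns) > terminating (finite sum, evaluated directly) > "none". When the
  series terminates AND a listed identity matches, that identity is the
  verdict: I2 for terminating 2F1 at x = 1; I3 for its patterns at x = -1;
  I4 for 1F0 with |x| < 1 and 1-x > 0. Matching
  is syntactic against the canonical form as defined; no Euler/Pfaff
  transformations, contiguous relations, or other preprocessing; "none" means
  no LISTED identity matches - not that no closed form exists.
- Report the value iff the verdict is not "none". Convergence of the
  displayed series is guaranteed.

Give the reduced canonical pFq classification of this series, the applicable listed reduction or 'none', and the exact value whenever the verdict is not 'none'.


With C = 2/3: the canonical form is 0F1(-; -6/5; -6/7). Verdict: none (x = -6/7): each listed identity misses the multisets {-} ; {-6/5}.

Key step: from the first term 2/3: cancel k + 3/2 from the displayed ratio first; then C = 2/3, x = -6/7.
Term ratio: r(k) = (-6/7) * 1 / [(k-6/5) (k+1)] ; factor over Q: parameters, x = (-6/7), and C = 2/3.


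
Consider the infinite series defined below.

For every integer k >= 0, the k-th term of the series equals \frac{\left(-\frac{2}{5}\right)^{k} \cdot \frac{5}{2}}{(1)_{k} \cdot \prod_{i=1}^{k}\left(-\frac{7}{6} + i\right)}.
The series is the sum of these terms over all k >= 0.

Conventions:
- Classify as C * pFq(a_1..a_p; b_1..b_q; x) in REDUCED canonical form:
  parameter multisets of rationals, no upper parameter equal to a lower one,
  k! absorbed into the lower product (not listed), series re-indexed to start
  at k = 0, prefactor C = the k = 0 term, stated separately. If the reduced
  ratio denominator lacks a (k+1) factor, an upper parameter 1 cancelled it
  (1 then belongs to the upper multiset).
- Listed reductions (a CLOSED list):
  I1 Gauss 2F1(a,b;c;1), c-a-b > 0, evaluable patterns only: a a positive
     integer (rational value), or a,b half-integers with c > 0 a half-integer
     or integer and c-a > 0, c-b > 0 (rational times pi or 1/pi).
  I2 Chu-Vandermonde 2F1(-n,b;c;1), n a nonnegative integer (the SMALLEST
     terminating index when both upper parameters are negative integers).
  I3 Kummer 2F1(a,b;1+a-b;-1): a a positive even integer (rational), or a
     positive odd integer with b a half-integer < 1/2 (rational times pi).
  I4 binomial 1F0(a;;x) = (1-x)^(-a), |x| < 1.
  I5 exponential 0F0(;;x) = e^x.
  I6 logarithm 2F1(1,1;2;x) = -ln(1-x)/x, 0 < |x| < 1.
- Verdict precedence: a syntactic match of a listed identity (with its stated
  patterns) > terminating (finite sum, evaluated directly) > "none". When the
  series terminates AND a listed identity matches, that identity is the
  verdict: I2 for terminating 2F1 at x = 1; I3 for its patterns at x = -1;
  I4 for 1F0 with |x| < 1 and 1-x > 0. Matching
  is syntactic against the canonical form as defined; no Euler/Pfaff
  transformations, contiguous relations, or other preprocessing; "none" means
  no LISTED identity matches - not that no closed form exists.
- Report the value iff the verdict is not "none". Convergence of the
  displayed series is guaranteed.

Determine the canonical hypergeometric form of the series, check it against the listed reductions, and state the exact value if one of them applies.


Classification (C = \frac{5}{2}): 0F1 with upper {-}, lower {-\frac{1}{6}}, argument x = -\frac{2}{5}. Verdict: none. No listed pattern accepts 0F1(-; -\frac{1}{6}; -\frac{2}{5}).

The tell: from the first term \frac{5}{2}: the lower running product (C = 5/2, x = -2/5) is a rising factorial.
Consecutive-term ratio: r(k) = -\frac{2}{5} * 1 / [(k-\frac{1}{6}) (k+1)] - rational in k, leading ratio -\frac{2}{5}; with t_0 = \frac{5}{2}, classification follows.


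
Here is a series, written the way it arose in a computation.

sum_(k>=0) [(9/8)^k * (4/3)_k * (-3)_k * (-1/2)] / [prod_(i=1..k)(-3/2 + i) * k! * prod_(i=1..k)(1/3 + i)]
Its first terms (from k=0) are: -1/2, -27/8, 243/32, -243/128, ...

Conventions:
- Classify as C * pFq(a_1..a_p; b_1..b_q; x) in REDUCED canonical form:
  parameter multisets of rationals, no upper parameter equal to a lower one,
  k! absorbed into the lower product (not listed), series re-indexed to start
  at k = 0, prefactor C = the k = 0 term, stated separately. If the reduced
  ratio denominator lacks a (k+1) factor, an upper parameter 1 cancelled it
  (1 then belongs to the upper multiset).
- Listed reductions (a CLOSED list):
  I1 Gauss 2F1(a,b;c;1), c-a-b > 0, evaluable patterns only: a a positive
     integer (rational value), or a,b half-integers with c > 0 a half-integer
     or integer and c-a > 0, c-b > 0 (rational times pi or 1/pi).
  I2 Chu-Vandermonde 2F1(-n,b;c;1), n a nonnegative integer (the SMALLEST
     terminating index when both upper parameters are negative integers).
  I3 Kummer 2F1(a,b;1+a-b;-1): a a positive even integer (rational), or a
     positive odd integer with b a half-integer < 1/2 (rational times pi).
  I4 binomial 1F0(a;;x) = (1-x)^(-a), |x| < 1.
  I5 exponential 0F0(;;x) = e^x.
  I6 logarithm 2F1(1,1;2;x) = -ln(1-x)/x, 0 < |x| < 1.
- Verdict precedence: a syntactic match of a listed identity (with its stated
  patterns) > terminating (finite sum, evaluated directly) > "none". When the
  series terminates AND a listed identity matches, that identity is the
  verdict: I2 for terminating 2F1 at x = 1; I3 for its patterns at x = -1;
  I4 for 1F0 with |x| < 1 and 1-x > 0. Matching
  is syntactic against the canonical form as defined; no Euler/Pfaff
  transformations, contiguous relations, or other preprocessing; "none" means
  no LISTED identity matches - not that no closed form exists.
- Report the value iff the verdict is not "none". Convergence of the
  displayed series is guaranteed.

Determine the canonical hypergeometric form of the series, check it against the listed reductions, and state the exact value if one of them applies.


This is -1/2 * 1F1(-3; -1/2; 9/8) in reduced canonical form. Verdict: terminating - upper parameter -3 makes this a finite sum (last index 3), evaluated exactly. Its exact value is 233/128.

Key step: t_0 = -1/2 here, and the lower running product (prefactor -1/2) is a rising factorial.
Step ratio: r(k) = (9/8) * (k-3) / [(k-1/2) (k+1)] - rational in k, leading ratio (9/8); with t_0 = -1/2, classification follows.


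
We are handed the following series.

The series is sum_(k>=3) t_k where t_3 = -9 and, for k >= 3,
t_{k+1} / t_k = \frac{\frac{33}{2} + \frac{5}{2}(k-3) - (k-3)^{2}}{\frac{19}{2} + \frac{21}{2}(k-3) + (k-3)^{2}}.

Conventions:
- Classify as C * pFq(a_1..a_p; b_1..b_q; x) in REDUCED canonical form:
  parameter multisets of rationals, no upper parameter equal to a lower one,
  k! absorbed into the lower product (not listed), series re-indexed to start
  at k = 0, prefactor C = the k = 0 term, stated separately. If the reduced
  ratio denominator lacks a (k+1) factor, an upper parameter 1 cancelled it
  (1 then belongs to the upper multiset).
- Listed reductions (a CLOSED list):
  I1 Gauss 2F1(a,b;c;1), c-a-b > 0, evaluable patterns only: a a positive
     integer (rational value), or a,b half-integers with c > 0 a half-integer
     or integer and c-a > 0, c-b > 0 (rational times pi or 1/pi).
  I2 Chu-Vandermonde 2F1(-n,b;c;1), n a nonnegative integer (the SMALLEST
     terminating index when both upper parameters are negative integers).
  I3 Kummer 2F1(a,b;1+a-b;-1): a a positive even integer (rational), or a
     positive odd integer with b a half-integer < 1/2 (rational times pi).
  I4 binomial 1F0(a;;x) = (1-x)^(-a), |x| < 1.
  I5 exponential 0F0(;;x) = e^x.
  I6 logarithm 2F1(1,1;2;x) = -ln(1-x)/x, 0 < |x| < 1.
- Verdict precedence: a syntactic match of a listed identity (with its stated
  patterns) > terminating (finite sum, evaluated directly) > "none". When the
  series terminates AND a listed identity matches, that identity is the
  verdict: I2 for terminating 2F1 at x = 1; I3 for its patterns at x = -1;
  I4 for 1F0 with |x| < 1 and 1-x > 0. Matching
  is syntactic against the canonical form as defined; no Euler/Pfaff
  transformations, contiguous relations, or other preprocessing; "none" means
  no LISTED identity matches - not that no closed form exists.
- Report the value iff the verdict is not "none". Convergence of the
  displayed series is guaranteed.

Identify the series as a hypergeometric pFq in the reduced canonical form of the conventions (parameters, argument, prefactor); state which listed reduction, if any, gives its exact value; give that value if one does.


x = -1 here; the reduced form reads 2F1, upper {-\frac{11}{2}, 3}, lower {\frac{19}{2}}, C = -9. Verdict: this is Kummer's theorem (I3) (x = -1; c = \frac{19}{2} equals 1+a-b for upper {-\frac{11}{2}, 3}: listed pattern). Sum: \left(-\frac{984555}{65536}\right) \cdot \pi.

Key step: x = -1 and factor the ratio over Q (C = -9, x = -1): negated roots = parameters.
Consecutive-term ratio: r(k) = -1 * (k-\frac{11}{2}) (k+3) / [(k+\frac{19}{2}) (k+1)] ; factor over Q: parameters, x = -1, and C = -9.


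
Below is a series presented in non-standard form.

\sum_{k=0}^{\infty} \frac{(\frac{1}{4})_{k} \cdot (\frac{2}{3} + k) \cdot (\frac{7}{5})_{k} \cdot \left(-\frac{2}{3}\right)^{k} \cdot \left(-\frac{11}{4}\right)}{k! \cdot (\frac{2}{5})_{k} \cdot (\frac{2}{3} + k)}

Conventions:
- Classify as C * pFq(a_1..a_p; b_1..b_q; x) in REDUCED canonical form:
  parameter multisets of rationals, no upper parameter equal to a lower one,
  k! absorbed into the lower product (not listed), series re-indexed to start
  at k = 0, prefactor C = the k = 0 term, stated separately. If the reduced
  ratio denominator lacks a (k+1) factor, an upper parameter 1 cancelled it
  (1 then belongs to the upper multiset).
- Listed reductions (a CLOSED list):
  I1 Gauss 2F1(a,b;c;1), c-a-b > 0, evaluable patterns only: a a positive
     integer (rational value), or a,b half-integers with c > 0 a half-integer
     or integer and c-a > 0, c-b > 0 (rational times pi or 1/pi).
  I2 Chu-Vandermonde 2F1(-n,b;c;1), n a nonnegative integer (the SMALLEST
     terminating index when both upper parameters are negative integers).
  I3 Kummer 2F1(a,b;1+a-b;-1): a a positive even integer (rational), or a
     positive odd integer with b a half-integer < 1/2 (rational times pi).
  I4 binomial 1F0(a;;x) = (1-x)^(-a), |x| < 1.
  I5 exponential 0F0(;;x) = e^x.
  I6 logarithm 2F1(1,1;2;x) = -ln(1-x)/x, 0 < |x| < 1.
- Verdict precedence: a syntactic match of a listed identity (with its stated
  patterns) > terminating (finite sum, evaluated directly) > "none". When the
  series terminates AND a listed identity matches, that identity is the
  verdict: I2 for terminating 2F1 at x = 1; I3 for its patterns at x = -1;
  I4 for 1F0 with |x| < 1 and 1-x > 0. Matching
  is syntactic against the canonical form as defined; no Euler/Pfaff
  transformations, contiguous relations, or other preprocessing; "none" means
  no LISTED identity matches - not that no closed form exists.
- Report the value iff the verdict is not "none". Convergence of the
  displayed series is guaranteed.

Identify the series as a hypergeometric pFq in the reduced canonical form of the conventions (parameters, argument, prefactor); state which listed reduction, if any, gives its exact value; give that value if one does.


At argument -\frac{2}{3}: a 2F1 with upper {\frac{1}{4}, \frac{7}{5}}, lower {\frac{2}{5}}, scaled by C = -\frac{11}{4}. Verdict: none here - no I1-I6 shape fits x = -\frac{2}{3} with lower {\frac{2}{5}}.

First insight: t_0 being -\frac{11}{4}, k + 2/3 divides numerator and denominator alike; C = -11/4, x = -2/3 after cancelling.
Ratio: r(k) = -\frac{2}{3} * (k+\frac{1}{4}) (k+\frac{7}{5}) / [(k+\frac{2}{5}) (k+1)] - rational; roots negated = parameters, x = -\frac{2}{3}, C = -\frac{11}{4}.


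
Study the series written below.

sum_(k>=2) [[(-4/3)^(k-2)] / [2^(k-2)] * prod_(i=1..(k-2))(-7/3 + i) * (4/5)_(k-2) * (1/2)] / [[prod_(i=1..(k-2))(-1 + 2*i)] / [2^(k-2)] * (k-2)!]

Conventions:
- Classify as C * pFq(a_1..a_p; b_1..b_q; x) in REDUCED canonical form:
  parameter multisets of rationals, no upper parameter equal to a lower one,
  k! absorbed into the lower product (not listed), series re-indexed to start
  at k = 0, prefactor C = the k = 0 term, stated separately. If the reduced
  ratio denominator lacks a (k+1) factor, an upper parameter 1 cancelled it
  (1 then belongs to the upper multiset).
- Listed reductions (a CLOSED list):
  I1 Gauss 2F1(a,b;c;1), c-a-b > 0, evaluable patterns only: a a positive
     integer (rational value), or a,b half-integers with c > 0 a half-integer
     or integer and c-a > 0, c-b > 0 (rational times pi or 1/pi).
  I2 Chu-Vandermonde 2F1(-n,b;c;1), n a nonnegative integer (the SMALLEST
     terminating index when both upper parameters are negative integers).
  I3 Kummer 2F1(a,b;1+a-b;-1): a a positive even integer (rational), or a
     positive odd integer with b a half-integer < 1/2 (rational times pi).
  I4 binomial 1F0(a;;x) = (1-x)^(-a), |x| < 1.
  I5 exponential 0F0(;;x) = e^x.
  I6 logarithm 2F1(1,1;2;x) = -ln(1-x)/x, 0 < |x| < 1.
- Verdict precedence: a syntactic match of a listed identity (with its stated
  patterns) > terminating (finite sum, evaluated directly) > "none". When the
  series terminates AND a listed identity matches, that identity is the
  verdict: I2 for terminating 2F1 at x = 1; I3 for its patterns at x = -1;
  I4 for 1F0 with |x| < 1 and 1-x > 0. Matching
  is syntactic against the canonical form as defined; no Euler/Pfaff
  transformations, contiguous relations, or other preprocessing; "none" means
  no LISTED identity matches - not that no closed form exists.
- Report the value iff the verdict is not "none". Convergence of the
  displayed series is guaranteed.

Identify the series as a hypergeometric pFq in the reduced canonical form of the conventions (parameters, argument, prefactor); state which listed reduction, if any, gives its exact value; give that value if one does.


x = -2/3 here; the reduced form reads 2F1, upper {-4/3, 4/5}, lower {1/2}, C = 1/2. Verdict: none (x = -2/3): each listed identity misses the multisets {-4/3, 4/5} ; {1/2}.

Key step: with t_0 = 1/2, the two k-th powers (prefactor 1/2) combine into one argument.
Ratio: r(k) = (-2/3) * (k-4/3) (k+4/5) / [(k+1/2) (k+1)] ; factor over Q: parameters, x = (-2/3), and C = 1/2.


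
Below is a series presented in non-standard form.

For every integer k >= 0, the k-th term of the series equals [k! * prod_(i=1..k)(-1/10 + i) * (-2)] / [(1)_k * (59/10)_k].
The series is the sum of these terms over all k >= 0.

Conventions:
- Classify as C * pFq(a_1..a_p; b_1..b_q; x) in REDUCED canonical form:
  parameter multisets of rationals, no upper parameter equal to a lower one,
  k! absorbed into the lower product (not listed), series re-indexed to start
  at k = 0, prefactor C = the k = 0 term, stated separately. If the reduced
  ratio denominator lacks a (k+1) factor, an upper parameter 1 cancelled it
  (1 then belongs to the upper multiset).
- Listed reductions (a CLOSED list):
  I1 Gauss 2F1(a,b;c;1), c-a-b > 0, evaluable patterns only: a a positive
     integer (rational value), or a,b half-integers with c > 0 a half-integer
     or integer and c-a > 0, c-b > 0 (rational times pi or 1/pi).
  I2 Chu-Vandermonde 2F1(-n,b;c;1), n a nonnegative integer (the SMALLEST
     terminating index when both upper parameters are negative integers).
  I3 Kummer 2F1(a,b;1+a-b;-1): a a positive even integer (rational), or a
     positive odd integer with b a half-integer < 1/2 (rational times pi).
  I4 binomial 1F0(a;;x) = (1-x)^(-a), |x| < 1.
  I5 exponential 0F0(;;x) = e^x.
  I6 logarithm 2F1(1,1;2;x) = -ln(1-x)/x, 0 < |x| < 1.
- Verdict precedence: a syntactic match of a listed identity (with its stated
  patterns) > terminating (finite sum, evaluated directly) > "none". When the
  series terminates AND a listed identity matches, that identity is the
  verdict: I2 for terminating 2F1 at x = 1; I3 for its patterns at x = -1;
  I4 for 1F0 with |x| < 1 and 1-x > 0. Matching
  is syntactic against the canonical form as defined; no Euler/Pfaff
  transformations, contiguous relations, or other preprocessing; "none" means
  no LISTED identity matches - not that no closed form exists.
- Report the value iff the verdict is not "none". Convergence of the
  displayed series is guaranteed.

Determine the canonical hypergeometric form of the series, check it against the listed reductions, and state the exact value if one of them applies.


x = 1 here; the reduced form reads 2F1, upper {9/10, 1}, lower {59/10}, C = -2. Verdict: Gauss (I1, integer-parameter pattern) matches (x = 1: the Gamma ratio telescopes since c-a-b = 4 > 0 and a = 1 in Z>0). Exact value: -49/20.

Key observation: t_0 being -2, (1)_k (prefactor -2) is k! itself.
Consecutive-term ratio: r(k) = 1 * (k+9/10) (k+1) / [(k+59/10) (k+1)] - rational in k. x = 1; t_0 = -2; negate the roots.


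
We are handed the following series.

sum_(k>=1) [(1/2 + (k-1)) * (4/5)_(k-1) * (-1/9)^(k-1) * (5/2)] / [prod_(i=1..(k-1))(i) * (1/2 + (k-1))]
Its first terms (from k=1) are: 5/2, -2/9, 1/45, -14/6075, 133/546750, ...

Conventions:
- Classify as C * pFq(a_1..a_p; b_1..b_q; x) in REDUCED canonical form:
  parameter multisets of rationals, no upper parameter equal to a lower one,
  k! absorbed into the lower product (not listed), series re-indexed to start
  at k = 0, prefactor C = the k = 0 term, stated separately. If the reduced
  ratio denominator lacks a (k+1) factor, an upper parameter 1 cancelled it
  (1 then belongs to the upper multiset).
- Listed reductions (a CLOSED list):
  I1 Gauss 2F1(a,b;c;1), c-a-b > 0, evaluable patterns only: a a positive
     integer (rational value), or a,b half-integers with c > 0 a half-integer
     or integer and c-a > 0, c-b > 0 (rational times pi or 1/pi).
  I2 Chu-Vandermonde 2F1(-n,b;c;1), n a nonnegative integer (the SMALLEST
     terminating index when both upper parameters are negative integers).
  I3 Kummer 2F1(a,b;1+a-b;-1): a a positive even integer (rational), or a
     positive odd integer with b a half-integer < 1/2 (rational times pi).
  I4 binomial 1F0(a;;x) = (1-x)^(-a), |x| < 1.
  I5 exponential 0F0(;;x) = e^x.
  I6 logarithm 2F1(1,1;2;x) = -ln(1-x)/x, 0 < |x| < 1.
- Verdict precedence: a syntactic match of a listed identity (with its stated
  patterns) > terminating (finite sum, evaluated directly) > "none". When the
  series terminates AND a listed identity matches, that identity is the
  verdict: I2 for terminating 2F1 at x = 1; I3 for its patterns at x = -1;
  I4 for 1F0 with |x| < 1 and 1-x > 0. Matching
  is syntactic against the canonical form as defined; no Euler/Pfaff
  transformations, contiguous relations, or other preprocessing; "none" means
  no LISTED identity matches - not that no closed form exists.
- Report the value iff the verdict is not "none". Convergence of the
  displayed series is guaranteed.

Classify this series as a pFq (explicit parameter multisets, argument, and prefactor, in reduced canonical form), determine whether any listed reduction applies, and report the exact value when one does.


With C = 5/2: the canonical form is 1F0(4/5; -; -1/9). Verdict at x = -1/9: the I4 binomial reduction matches (the 1F0 binomial series: exponent -4/5, x = -1/9). Exact value: (5/2) * (10/9)^(-4/5).

First insight: x = (-1/9) and striking the common factor k + 1/2 reduces the term (C = 5/2, x = -1/9).
Adjacent-term ratio: r(k) = (-1/9) * (k+4/5) / [(k+1)] - rational in k, leading ratio (-1/9); with t_0 = 5/2, classification follows.


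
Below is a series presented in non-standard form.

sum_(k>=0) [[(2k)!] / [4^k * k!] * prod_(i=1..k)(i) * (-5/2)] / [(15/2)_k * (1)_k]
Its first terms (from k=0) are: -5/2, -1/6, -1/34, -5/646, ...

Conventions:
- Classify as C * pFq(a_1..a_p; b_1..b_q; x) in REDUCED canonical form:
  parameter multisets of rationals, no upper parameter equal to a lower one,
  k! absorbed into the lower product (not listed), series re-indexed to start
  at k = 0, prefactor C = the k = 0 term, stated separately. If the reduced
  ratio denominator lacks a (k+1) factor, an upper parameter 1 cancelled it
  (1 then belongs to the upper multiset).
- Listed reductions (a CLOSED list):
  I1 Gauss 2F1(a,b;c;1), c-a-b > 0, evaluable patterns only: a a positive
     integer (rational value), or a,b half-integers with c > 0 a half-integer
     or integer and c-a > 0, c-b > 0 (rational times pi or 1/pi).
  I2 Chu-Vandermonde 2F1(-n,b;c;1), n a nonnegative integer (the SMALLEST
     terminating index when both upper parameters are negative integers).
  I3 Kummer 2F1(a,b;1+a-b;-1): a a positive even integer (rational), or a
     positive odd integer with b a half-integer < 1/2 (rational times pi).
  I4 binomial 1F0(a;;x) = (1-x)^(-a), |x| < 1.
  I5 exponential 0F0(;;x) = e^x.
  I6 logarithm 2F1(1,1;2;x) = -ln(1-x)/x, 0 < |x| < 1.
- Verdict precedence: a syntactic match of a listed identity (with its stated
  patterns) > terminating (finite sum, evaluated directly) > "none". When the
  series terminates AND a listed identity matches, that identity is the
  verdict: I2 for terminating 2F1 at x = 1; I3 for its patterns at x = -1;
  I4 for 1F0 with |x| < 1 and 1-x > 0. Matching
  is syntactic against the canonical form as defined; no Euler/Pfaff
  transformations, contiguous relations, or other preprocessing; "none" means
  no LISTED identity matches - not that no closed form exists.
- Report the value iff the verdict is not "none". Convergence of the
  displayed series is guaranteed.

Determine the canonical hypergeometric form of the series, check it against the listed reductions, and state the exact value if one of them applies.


With C = -5/2: the canonical form is 2F1(1/2, 1; 15/2; 1). Verdict: this is Gauss (I1, integer-parameter pattern) (x = 1: the Gamma ratio telescopes since c-a-b = 6 > 0 and a = 1 in Z>0). Sum: -65/24.

Key observation: t_0 being -5/2, the running product (prefactor -5/2) telescopes to a rising factorial.
Adjacent-term ratio: r(k) = 1 * (k+1/2) (k+1) / [(k+15/2) (k+1)] - poly over poly, x = 1 from leading terms; C = -5/2 at k = 0.
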